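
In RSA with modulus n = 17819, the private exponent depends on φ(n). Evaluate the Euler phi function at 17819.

17544

Factor: 17819 = 103 · 173.
φ(17819) = (103−1) · (173−1) = 102 · 172 = 17544.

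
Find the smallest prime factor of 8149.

8149 is odd.
Digit sum 22, not divisible by 3.
Ends in 9: not divisible by 5.
7: 8149 = 7·1164 + 1
11: 8149 = 11·740 + 9
13: 8149 = 13·626 + 11
17: 8149 = 17·479 + 6
19: 8149 = 19·428 + 17
23: 8149 = 23·354 + 7
29: 8149 = 29·281

29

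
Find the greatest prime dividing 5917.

5917 = 61 · 97
97 is prime.
So 5917 = 61 · 97; the largest prime factor is 97.

97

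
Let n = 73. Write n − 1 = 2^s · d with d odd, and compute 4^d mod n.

1

73 − 1 = 72 = 2^3 · 9, so d = 9.
4^1 ≡ 4 (mod 73)
4^2 ≡ 4^2 = 16 ≡ 16 (mod 73)
4^4 ≡ 16^2 = 256 ≡ 37 (mod 73)
4^8 ≡ 37^2 = 1369 ≡ 55 (mod 73)
9 = 8 + 1 in binary powers of 2.
So 4^9 ≡ 55 · 4 ≡ 1 (mod 73).
Since 4^d ≡ 1 (mod 73), base 4 does not prove 73 composite.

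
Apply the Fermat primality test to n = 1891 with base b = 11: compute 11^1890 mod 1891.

1768

11^1 ≡ 11 (mod 1891)
11^2 ≡ 11^2 = 121 ≡ 121 (mod 1891)
11^4 ≡ 121^2 = 14641 ≡ 1404 (mod 1891)
11^8 ≡ 1404^2 = 1971216 ≡ 794 (mod 1891)
11^16 ≡ 794^2 = 630436 ≡ 733 (mod 1891)
11^32 ≡ 733^2 = 537289 ≡ 245 (mod 1891)
11^64 ≡ 245^2 = 60025 ≡ 1404 (mod 1891)
11^128 ≡ 1404^2 = 1971216 ≡ 794 (mod 1891)
11^256 ≡ 794^2 = 630436 ≡ 733 (mod 1891)
11^512 ≡ 733^2 = 537289 ≡ 245 (mod 1891)
11^1024 ≡ 245^2 = 60025 ≡ 1404 (mod 1891)
1890 = 1024 + 512 + 256 + 64 + 32 + 2 in binary powers of 2.
So 11^1890 ≡ 1404 · 245 · 733 · 1404 · 245 · 121 ≡ 1768 (mod 1891).
Since 1768 ≠ 1, base 11 is a Fermat witness: 1891 is composite.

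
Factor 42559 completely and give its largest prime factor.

73

42559 = 11 · 3869
3869 = 53 · 73
73 is prime.
So 42559 = 11 · 53 · 73; the largest prime factor is 73.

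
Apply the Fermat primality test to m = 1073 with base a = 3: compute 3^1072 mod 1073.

848

3^1 ≡ 3 (mod 1073)
3^2 ≡ 3^2 = 9 ≡ 9 (mod 1073)
3^4 ≡ 9^2 = 81 ≡ 81 (mod 1073)
3^8 ≡ 81^2 = 6561 ≡ 123 (mod 1073)
3^16 ≡ 123^2 = 15129 ≡ 107 (mod 1073)
3^32 ≡ 107^2 = 11449 ≡ 719 (mod 1073)
3^64 ≡ 719^2 = 516961 ≡ 848 (mod 1073)
3^128 ≡ 848^2 = 719104 ≡ 194 (mod 1073)
3^256 ≡ 194^2 = 37636 ≡ 81 (mod 1073)
3^512 ≡ 81^2 = 6561 ≡ 123 (mod 1073)
3^1024 ≡ 123^2 = 15129 ≡ 107 (mod 1073)
1072 = 1024 + 32 + 16 in binary powers of 2.
So 3^1072 ≡ 107 · 719 · 107 ≡ 848 (mod 1073).
Since 848 ≠ 1, base 3 is a Fermat witness: 1073 is composite.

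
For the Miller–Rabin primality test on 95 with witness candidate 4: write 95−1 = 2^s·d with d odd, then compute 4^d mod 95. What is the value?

54

95 − 1 = 94 = 2^1 · 47, so d = 47.
4^1 ≡ 4 (mod 95)
4^2 ≡ 4^2 = 16 ≡ 16 (mod 95)
4^4 ≡ 16^2 = 256 ≡ 66 (mod 95)
4^8 ≡ 66^2 = 4356 ≡ 81 (mod 95)
4^16 ≡ 81^2 = 6561 ≡ 6 (mod 95)
4^32 ≡ 6^2 = 36 ≡ 36 (mod 95)
47 = 32 + 8 + 4 + 2 + 1 in binary powers of 2.
So 4^47 ≡ 36 · 81 · 66 · 16 · 4 ≡ 54 (mod 95).
Squaring chain: 54; never reaches −1, so base 4 is a Miller–Rabin witness that 95 is composite.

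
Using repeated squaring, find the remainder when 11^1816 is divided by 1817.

11^1 ≡ 11 (mod 1817)
11^2 ≡ 11^2 = 121 ≡ 121 (mod 1817)
11^4 ≡ 121^2 = 14641 ≡ 105 (mod 1817)
11^8 ≡ 105^2 = 11025 ≡ 123 (mod 1817)
11^16 ≡ 123^2 = 15129 ≡ 593 (mod 1817)
11^32 ≡ 593^2 = 351649 ≡ 968 (mod 1817)
11^64 ≡ 968^2 = 937024 ≡ 1269 (mod 1817)
11^128 ≡ 1269^2 = 1610361 ≡ 499 (mod 1817)
11^256 ≡ 499^2 = 249001 ≡ 72 (mod 1817)
11^512 ≡ 72^2 = 5184 ≡ 1550 (mod 1817)
11^1024 ≡ 1550^2 = 2402500 ≡ 426 (mod 1817)
1816 = 1024 + 512 + 256 + 16 + 8 in binary powers of 2.
So 11^1816 ≡ 426 · 1550 · 72 · 593 · 123 ≡ 1415 (mod 1817).
Since 1415 ≠ 1, base 11 is a Fermat witness: 1817 is composite.

1415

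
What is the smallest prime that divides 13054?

13054 is even: 2 divides it.

2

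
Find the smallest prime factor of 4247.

31

4247 is odd.
Digit sum 17, not divisible by 3.
Ends in 7: not divisible by 5.
7: 4247 = 7·606 + 5
11: 4247 = 11·386 + 1
13: 4247 = 13·326 + 9
17: 4247 = 17·249 + 14
19: 4247 = 19·223 + 10
23: 4247 = 23·184 + 15
29: 4247 = 29·146 + 13
31: 4247 = 31·137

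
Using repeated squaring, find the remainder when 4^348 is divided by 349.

4^1 ≡ 4 (mod 349)
4^2 ≡ 4^2 = 16 ≡ 16 (mod 349)
4^4 ≡ 16^2 = 256 ≡ 256 (mod 349)
4^8 ≡ 256^2 = 65536 ≡ 273 (mod 349)
4^16 ≡ 273^2 = 74529 ≡ 192 (mod 349)
4^32 ≡ 192^2 = 36864 ≡ 219 (mod 349)
4^64 ≡ 219^2 = 47961 ≡ 148 (mod 349)
4^128 ≡ 148^2 = 21904 ≡ 266 (mod 349)
4^256 ≡ 266^2 = 70756 ≡ 258 (mod 349)
348 = 256 + 64 + 16 + 8 + 4 in binary powers of 2.
So 4^348 ≡ 258 · 148 · 192 · 273 · 256 ≡ 1 (mod 349).
Since the result is 1, base 4 gives no evidence that 349 is composite.

1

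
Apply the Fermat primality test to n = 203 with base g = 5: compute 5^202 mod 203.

5^1 ≡ 5 (mod 203)
5^2 ≡ 5^2 = 25 ≡ 25 (mod 203)
5^4 ≡ 25^2 = 625 ≡ 16 (mod 203)
5^8 ≡ 16^2 = 256 ≡ 53 (mod 203)
5^16 ≡ 53^2 = 2809 ≡ 170 (mod 203)
5^32 ≡ 170^2 = 28900 ≡ 74 (mod 203)
5^64 ≡ 74^2 = 5476 ≡ 198 (mod 203)
5^128 ≡ 198^2 = 39204 ≡ 25 (mod 203)
202 = 128 + 64 + 8 + 2 in binary powers of 2.
So 5^202 ≡ 25 · 198 · 53 · 25 ≡ 23 (mod 203).
Since 23 ≠ 1, base 5 is a Fermat witness: 203 is composite.

23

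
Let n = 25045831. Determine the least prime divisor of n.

25045831 is odd.
Digit sum 28, not divisible by 3.
Ends in 1: not divisible by 5.
7: 25045831 = 7·3577975 + 6
11: 25045831 = 11·2276893 + 8
13: 25045831 = 13·1926602 + 5
17: 25045831 = 17·1473284 + 3
19: 25045831 = 19·1318201 + 12
23: 25045831 = 23·1088949 + 4
29: 25045831 = 29·863649 + 10
31: 25045831 = 31·807930 + 1
37: 25045831 = 37·676914 + 13
41: 25045831 = 41·610873 + 38
43: 25045831 = 43·582461 + 8
47: 25045831 = 47·532890 + 1
53: 25045831 = 53·472562 + 45
59: 25045831 = 59·424505 + 36
61: 25045831 = 61·410587 + 24
67: 25045831 = 67·373818 + 25
71: 25045831 = 71·352758 + 13
73: 25045831 = 73·343093 + 42
79: 25045831 = 79·317035 + 66
83: 25045831 = 83·301757

83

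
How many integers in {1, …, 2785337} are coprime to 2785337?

2743104

Factor: 2785337 = 113 · 157^2.
φ(2785337) = (113−1) · 157^1·(157−1) = 112 · 24492 = 2743104.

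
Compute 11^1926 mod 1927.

11^1 ≡ 11 (mod 1927)
11^2 ≡ 11^2 = 121 ≡ 121 (mod 1927)
11^4 ≡ 121^2 = 14641 ≡ 1152 (mod 1927)
11^8 ≡ 1152^2 = 1327104 ≡ 1328 (mod 1927)
11^16 ≡ 1328^2 = 1763584 ≡ 379 (mod 1927)
11^32 ≡ 379^2 = 143641 ≡ 1043 (mod 1927)
11^64 ≡ 1043^2 = 1087849 ≡ 1021 (mod 1927)
11^128 ≡ 1021^2 = 1042441 ≡ 1861 (mod 1927)
11^256 ≡ 1861^2 = 3463321 ≡ 502 (mod 1927)
11^512 ≡ 502^2 = 252004 ≡ 1494 (mod 1927)
11^1024 ≡ 1494^2 = 2232036 ≡ 570 (mod 1927)
1926 = 1024 + 512 + 256 + 128 + 4 + 2 in binary powers of 2.
So 11^1926 ≡ 570 · 1494 · 502 · 1861 · 1152 · 121 ≡ 484 (mod 1927).
Since 484 ≠ 1, base 11 is a Fermat witness: 1927 is composite.

484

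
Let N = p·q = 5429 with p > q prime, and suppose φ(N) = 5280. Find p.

89

φ(n) = (p−1)(q−1) = n − (p+q) + 1, so p + q = 5429 − 5280 + 1 = 150.
p and q are the roots of t² − 150t + 5429 = 0.
Discriminant: 150² − 4·5429 = 22500 − 21716 = 784; √784 = 28.
q = (150 − 28)/2 = 61, p = (150 + 28)/2 = 89.
Check: 61 · 89 = 5429.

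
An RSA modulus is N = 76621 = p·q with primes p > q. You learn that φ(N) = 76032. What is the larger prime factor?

φ(n) = (p−1)(q−1) = n − (p+q) + 1, so p + q = 76621 − 76032 + 1 = 590.
p and q are the roots of t² − 590t + 76621 = 0.
Discriminant: 590² − 4·76621 = 348100 − 306484 = 41616; √41616 = 204.
q = (590 − 204)/2 = 193, p = (590 + 204)/2 = 397.
Check: 193 · 397 = 76621.

397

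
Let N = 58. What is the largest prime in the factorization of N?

58 = 2 · 29
29 is prime.
So 58 = 2 · 29; the largest prime factor is 29.

29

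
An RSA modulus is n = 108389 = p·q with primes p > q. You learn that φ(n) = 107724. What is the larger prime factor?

φ(n) = (p−1)(q−1) = n − (p+q) + 1, so p + q = 108389 − 107724 + 1 = 666.
p and q are the roots of t² − 666t + 108389 = 0.
Discriminant: 666² − 4·108389 = 443556 − 433556 = 10000; √10000 = 100.
q = (666 − 100)/2 = 283, p = (666 + 100)/2 = 383.
Check: 283 · 383 = 108389.

383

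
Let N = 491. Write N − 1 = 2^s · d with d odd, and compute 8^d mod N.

491 − 1 = 490 = 2^1 · 245, so d = 245.
8^1 ≡ 8 (mod 491)
8^2 ≡ 8^2 = 64 ≡ 64 (mod 491)
8^4 ≡ 64^2 = 4096 ≡ 168 (mod 491)
8^8 ≡ 168^2 = 28224 ≡ 237 (mod 491)
8^16 ≡ 237^2 = 56169 ≡ 195 (mod 491)
8^32 ≡ 195^2 = 38025 ≡ 218 (mod 491)
8^64 ≡ 218^2 = 47524 ≡ 388 (mod 491)
8^128 ≡ 388^2 = 150544 ≡ 298 (mod 491)
245 = 128 + 64 + 32 + 16 + 4 + 1 in binary powers of 2.
So 8^245 ≡ 298 · 388 · 218 · 195 · 168 · 8 ≡ 490 (mod 491).
Since 8^d ≡ 490 (mod 491), base 8 does not prove 491 composite.

490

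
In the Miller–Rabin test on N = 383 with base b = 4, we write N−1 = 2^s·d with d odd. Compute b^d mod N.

1

383 − 1 = 382 = 2^1 · 191, so d = 191.
4^1 ≡ 4 (mod 383)
4^2 ≡ 4^2 = 16 ≡ 16 (mod 383)
4^4 ≡ 16^2 = 256 ≡ 256 (mod 383)
4^8 ≡ 256^2 = 65536 ≡ 43 (mod 383)
4^16 ≡ 43^2 = 1849 ≡ 317 (mod 383)
4^32 ≡ 317^2 = 100489 ≡ 143 (mod 383)
4^64 ≡ 143^2 = 20449 ≡ 150 (mod 383)
4^128 ≡ 150^2 = 22500 ≡ 286 (mod 383)
191 = 128 + 32 + 16 + 8 + 4 + 2 + 1 in binary powers of 2.
So 4^191 ≡ 286 · 143 · 317 · 43 · 256 · 16 · 4 ≡ 1 (mod 383).
Since 4^d ≡ 1 (mod 383), base 4 does not prove 383 composite.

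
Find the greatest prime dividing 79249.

79249 = 19 · 4171
4171 = 43 · 97
97 is prime.
So 79249 = 19 · 43 · 97; the largest prime factor is 97.

97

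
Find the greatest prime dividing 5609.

5609 = 71 · 79
79 is prime.
So 5609 = 71 · 79; the largest prime factor is 79.

79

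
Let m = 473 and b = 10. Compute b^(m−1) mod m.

10^1 ≡ 10 (mod 473)
10^2 ≡ 10^2 = 100 ≡ 100 (mod 473)
10^4 ≡ 100^2 = 10000 ≡ 67 (mod 473)
10^8 ≡ 67^2 = 4489 ≡ 232 (mod 473)
10^16 ≡ 232^2 = 53824 ≡ 375 (mod 473)
10^32 ≡ 375^2 = 140625 ≡ 144 (mod 473)
10^64 ≡ 144^2 = 20736 ≡ 397 (mod 473)
10^128 ≡ 397^2 = 157609 ≡ 100 (mod 473)
10^256 ≡ 100^2 = 10000 ≡ 67 (mod 473)
472 = 256 + 128 + 64 + 16 + 8 in binary powers of 2.
So 10^472 ≡ 67 · 100 · 397 · 375 · 232 ≡ 23 (mod 473).
Since 23 ≠ 1, base 10 is a Fermat witness: 473 is composite.

23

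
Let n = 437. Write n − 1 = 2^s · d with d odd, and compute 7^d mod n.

437 − 1 = 436 = 2^2 · 109, so d = 109.
7^1 ≡ 7 (mod 437)
7^2 ≡ 7^2 = 49 ≡ 49 (mod 437)
7^4 ≡ 49^2 = 2401 ≡ 216 (mod 437)
7^8 ≡ 216^2 = 46656 ≡ 334 (mod 437)
7^16 ≡ 334^2 = 111556 ≡ 121 (mod 437)
7^32 ≡ 121^2 = 14641 ≡ 220 (mod 437)
7^64 ≡ 220^2 = 48400 ≡ 330 (mod 437)
109 = 64 + 32 + 8 + 4 + 1 in binary powers of 2.
So 7^109 ≡ 330 · 220 · 334 · 216 · 7 ≡ 102 (mod 437).
Squaring chain: 102 → 353; never reaches −1, so base 7 is a Miller–Rabin witness that 437 is composite.

102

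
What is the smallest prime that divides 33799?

73

33799 is odd.
Digit sum 31, not divisible by 3.
Ends in 9: not divisible by 5.
7: 33799 = 7·4828 + 3
11: 33799 = 11·3072 + 7
13: 33799 = 13·2599 + 12
17: 33799 = 17·1988 + 3
19: 33799 = 19·1778 + 17
23: 33799 = 23·1469 + 12
29: 33799 = 29·1165 + 14
31: 33799 = 31·1090 + 9
37: 33799 = 37·913 + 18
41: 33799 = 41·824 + 15
43: 33799 = 43·786 + 1
47: 33799 = 47·719 + 6
53: 33799 = 53·637 + 38
59: 33799 = 59·572 + 51
61: 33799 = 61·554 + 5
67: 33799 = 67·504 + 31
71: 33799 = 71·476 + 3
73: 33799 = 73·463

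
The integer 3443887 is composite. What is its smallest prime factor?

3443887 is odd.
Digit sum 37, not divisible by 3.
Ends in 7: not divisible by 5.
7: 3443887 = 7·491983 + 6
11: 3443887 = 11·313080 + 7
13: 3443887 = 13·264914 + 5
17: 3443887 = 17·202581 + 10
19: 3443887 = 19·181257 + 4
23: 3443887 = 23·149734 + 5
29: 3443887 = 29·118754 + 21
31: 3443887 = 31·111093 + 4
37: 3443887 = 37·93078 + 1
41: 3443887 = 41·83997 + 10
43: 3443887 = 43·80090 + 17
47: 3443887 = 47·73274 + 9
53: 3443887 = 53·64979

53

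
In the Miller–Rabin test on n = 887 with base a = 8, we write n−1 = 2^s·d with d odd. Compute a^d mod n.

1

887 − 1 = 886 = 2^1 · 443, so d = 443.
8^1 ≡ 8 (mod 887)
8^2 ≡ 8^2 = 64 ≡ 64 (mod 887)
8^4 ≡ 64^2 = 4096 ≡ 548 (mod 887)
8^8 ≡ 548^2 = 300304 ≡ 498 (mod 887)
8^16 ≡ 498^2 = 248004 ≡ 531 (mod 887)
8^32 ≡ 531^2 = 281961 ≡ 782 (mod 887)
8^64 ≡ 782^2 = 611524 ≡ 381 (mod 887)
8^128 ≡ 381^2 = 145161 ≡ 580 (mod 887)
8^256 ≡ 580^2 = 336400 ≡ 227 (mod 887)
443 = 256 + 128 + 32 + 16 + 8 + 2 + 1 in binary powers of 2.
So 8^443 ≡ 227 · 580 · 782 · 531 · 498 · 64 · 8 ≡ 1 (mod 887).
Since 8^d ≡ 1 (mod 887), base 8 does not prove 887 composite.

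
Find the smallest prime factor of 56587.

56587 is odd.
Digit sum 31, not divisible by 3.
Ends in 7: not divisible by 5.
7: 56587 = 7·8083 + 6
11: 56587 = 11·5144 + 3
13: 56587 = 13·4352 + 11
17: 56587 = 17·3328 + 11
19: 56587 = 19·2978 + 5
23: 56587 = 23·2460 + 7
29: 56587 = 29·1951 + 8
31: 56587 = 31·1825 + 12
37: 56587 = 37·1529 + 14
41: 56587 = 41·1380 + 7
43: 56587 = 43·1315 + 42
47: 56587 = 47·1203 + 46
53: 56587 = 53·1067 + 36
59: 56587 = 59·959 + 6
61: 56587 = 61·927 + 40
67: 56587 = 67·844 + 39
71: 56587 = 71·797

71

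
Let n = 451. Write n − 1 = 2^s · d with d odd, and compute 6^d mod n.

451 − 1 = 450 = 2^1 · 225, so d = 225.
6^1 ≡ 6 (mod 451)
6^2 ≡ 6^2 = 36 ≡ 36 (mod 451)
6^4 ≡ 36^2 = 1296 ≡ 394 (mod 451)
6^8 ≡ 394^2 = 155236 ≡ 92 (mod 451)
6^16 ≡ 92^2 = 8464 ≡ 346 (mod 451)
6^32 ≡ 346^2 = 119716 ≡ 201 (mod 451)
6^64 ≡ 201^2 = 40401 ≡ 262 (mod 451)
6^128 ≡ 262^2 = 68644 ≡ 92 (mod 451)
225 = 128 + 64 + 32 + 1 in binary powers of 2.
So 6^225 ≡ 92 · 262 · 201 · 6 ≡ 219 (mod 451).
Squaring chain: 219; never reaches −1, so base 6 is a Miller–Rabin witness that 451 is composite.

219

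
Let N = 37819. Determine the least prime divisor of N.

59

37819 is odd.
Digit sum 28, not divisible by 3.
Ends in 9: not divisible by 5.
7: 37819 = 7·5402 + 5
11: 37819 = 11·3438 + 1
13: 37819 = 13·2909 + 2
17: 37819 = 17·2224 + 11
19: 37819 = 19·1990 + 9
23: 37819 = 23·1644 + 7
29: 37819 = 29·1304 + 3
31: 37819 = 31·1219 + 30
37: 37819 = 37·1022 + 5
41: 37819 = 41·922 + 17
43: 37819 = 43·879 + 22
47: 37819 = 47·804 + 31
53: 37819 = 53·713 + 30
59: 37819 = 59·641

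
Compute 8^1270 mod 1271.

1024

8^1 ≡ 8 (mod 1271)
8^2 ≡ 8^2 = 64 ≡ 64 (mod 1271)
8^4 ≡ 64^2 = 4096 ≡ 283 (mod 1271)
8^8 ≡ 283^2 = 80089 ≡ 16 (mod 1271)
8^16 ≡ 16^2 = 256 ≡ 256 (mod 1271)
8^32 ≡ 256^2 = 65536 ≡ 715 (mod 1271)
8^64 ≡ 715^2 = 511225 ≡ 283 (mod 1271)
8^128 ≡ 283^2 = 80089 ≡ 16 (mod 1271)
8^256 ≡ 16^2 = 256 ≡ 256 (mod 1271)
8^512 ≡ 256^2 = 65536 ≡ 715 (mod 1271)
8^1024 ≡ 715^2 = 511225 ≡ 283 (mod 1271)
1270 = 1024 + 128 + 64 + 32 + 16 + 4 + 2 in binary powers of 2.
So 8^1270 ≡ 283 · 16 · 283 · 715 · 256 · 283 · 64 ≡ 1024 (mod 1271).
Since 1024 ≠ 1, base 8 is a Fermat witness: 1271 is composite.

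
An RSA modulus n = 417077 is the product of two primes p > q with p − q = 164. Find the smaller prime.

Since p = q + 164, we have 417077 = q(q + 164), so q² + 164q − 417077 = 0.
Discriminant: 164² + 4·417077 = 26896 + 1668308 = 1695204; √1695204 = 1302.
q = (−164 + 1302)/2 = 569, and p = q + 164 = 733.
Check: 569 · 733 = 417077.

569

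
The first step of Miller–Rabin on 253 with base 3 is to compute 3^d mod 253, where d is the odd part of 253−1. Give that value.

236

253 − 1 = 252 = 2^2 · 63, so d = 63.
3^1 ≡ 3 (mod 253)
3^2 ≡ 3^2 = 9 ≡ 9 (mod 253)
3^4 ≡ 9^2 = 81 ≡ 81 (mod 253)
3^8 ≡ 81^2 = 6561 ≡ 236 (mod 253)
3^16 ≡ 236^2 = 55696 ≡ 36 (mod 253)
3^32 ≡ 36^2 = 1296 ≡ 31 (mod 253)
63 = 32 + 16 + 8 + 4 + 2 + 1 in binary powers of 2.
So 3^63 ≡ 31 · 36 · 236 · 81 · 9 · 3 ≡ 236 (mod 253).
Squaring chain: 236 → 36; never reaches −1, so base 3 is a Miller–Rabin witness that 253 is composite.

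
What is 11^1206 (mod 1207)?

11^1 ≡ 11 (mod 1207)
11^2 ≡ 11^2 = 121 ≡ 121 (mod 1207)
11^4 ≡ 121^2 = 14641 ≡ 157 (mod 1207)
11^8 ≡ 157^2 = 24649 ≡ 509 (mod 1207)
11^16 ≡ 509^2 = 259081 ≡ 783 (mod 1207)
11^32 ≡ 783^2 = 613089 ≡ 1140 (mod 1207)
11^64 ≡ 1140^2 = 1299600 ≡ 868 (mod 1207)
11^128 ≡ 868^2 = 753424 ≡ 256 (mod 1207)
11^256 ≡ 256^2 = 65536 ≡ 358 (mod 1207)
11^512 ≡ 358^2 = 128164 ≡ 222 (mod 1207)
11^1024 ≡ 222^2 = 49284 ≡ 1004 (mod 1207)
1206 = 1024 + 128 + 32 + 16 + 4 + 2 in binary powers of 2.
So 11^1206 ≡ 1004 · 256 · 1140 · 783 · 157 · 121 ≡ 144 (mod 1207).
Since 144 ≠ 1, base 11 is a Fermat witness: 1207 is composite.

144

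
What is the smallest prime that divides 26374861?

79

26374861 is odd.
Digit sum 37, not divisible by 3.
Ends in 1: not divisible by 5.
7: 26374861 = 7·3767837 + 2
11: 26374861 = 11·2397714 + 7
13: 26374861 = 13·2028835 + 6
17: 26374861 = 17·1551462 + 7
19: 26374861 = 19·1388150 + 11
23: 26374861 = 23·1146733 + 2
29: 26374861 = 29·909477 + 28
31: 26374861 = 31·850801 + 30
37: 26374861 = 37·712834 + 3
41: 26374861 = 41·643289 + 12
43: 26374861 = 43·613368 + 37
47: 26374861 = 47·561167 + 12
53: 26374861 = 53·497638 + 47
59: 26374861 = 59·447031 + 32
61: 26374861 = 61·432374 + 47
67: 26374861 = 67·393654 + 43
71: 26374861 = 71·371476 + 65
73: 26374861 = 73·361299 + 34
79: 26374861 = 79·333859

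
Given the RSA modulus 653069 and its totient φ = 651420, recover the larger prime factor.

991

φ(n) = (p−1)(q−1) = n − (p+q) + 1, so p + q = 653069 − 651420 + 1 = 1650.
p and q are the roots of t² − 1650t + 653069 = 0.
Discriminant: 1650² − 4·653069 = 2722500 − 2612276 = 110224; √110224 = 332.
q = (1650 − 332)/2 = 659, p = (1650 + 332)/2 = 991.
Check: 659 · 991 = 653069.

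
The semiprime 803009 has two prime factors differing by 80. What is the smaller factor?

Since p = q + 80, we have 803009 = q(q + 80), so q² + 80q − 803009 = 0.
Discriminant: 80² + 4·803009 = 6400 + 3212036 = 3218436; √3218436 = 1794.
q = (−80 + 1794)/2 = 857, and p = q + 80 = 937.
Check: 857 · 937 = 803009.

857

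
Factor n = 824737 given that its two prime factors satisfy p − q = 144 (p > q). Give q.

Since p = q + 144, we have 824737 = q(q + 144), so q² + 144q − 824737 = 0.
Discriminant: 144² + 4·824737 = 20736 + 3298948 = 3319684; √3319684 = 1822.
q = (−144 + 1822)/2 = 839, and p = q + 144 = 983.
Check: 839 · 983 = 824737.

839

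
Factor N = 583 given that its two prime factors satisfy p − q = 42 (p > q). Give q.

Since p = q + 42, we have 583 = q(q + 42), so q² + 42q − 583 = 0.
Discriminant: 42² + 4·583 = 1764 + 2332 = 4096; √4096 = 64.
q = (−42 + 64)/2 = 11, and p = q + 42 = 53.
Check: 11 · 53 = 583.

11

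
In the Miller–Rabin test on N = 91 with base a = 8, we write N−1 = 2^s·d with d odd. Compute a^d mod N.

91 − 1 = 90 = 2^1 · 45, so d = 45.
8^1 ≡ 8 (mod 91)
8^2 ≡ 8^2 = 64 ≡ 64 (mod 91)
8^4 ≡ 64^2 = 4096 ≡ 1 (mod 91)
8^8 ≡ 1^2 = 1 ≡ 1 (mod 91)
8^16 ≡ 1^2 = 1 ≡ 1 (mod 91)
8^32 ≡ 1^2 = 1 ≡ 1 (mod 91)
45 = 32 + 8 + 4 + 1 in binary powers of 2.
So 8^45 ≡ 1 · 1 · 1 · 8 ≡ 8 (mod 91).
Squaring chain: 8; never reaches −1, so base 8 is a Miller–Rabin witness that 91 is composite.

8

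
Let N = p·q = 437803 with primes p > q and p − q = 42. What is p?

Since p = q + 42, we have 437803 = q(q + 42), so q² + 42q − 437803 = 0.
Discriminant: 42² + 4·437803 = 1764 + 1751212 = 1752976; √1752976 = 1324.
q = (−42 + 1324)/2 = 641, and p = q + 42 = 683.
Check: 641 · 683 = 437803.

683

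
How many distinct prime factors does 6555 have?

4

6555 = 3 · 2185
2185 = 5 · 437
437 = 19 · 23
6555 = 3 · 5 · 19 · 23, which has 4 distinct prime factors.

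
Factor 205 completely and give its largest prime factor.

41

205 = 5 · 41
41 is prime.
So 205 = 5 · 41; the largest prime factor is 41.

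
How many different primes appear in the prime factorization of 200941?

200941 = 13^2 · 1189
1189 = 29 · 41
200941 = 13^2 · 29 · 41, which has 3 distinct prime factors.

3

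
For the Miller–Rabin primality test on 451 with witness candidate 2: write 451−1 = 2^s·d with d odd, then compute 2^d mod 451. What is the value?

32

451 − 1 = 450 = 2^1 · 225, so d = 225.
2^1 ≡ 2 (mod 451)
2^2 ≡ 2^2 = 4 ≡ 4 (mod 451)
2^4 ≡ 4^2 = 16 ≡ 16 (mod 451)
2^8 ≡ 16^2 = 256 ≡ 256 (mod 451)
2^16 ≡ 256^2 = 65536 ≡ 141 (mod 451)
2^32 ≡ 141^2 = 19881 ≡ 37 (mod 451)
2^64 ≡ 37^2 = 1369 ≡ 16 (mod 451)
2^128 ≡ 16^2 = 256 ≡ 256 (mod 451)
225 = 128 + 64 + 32 + 1 in binary powers of 2.
So 2^225 ≡ 256 · 16 · 37 · 2 ≡ 32 (mod 451).
Squaring chain: 32; never reaches −1, so base 2 is a Miller–Rabin witness that 451 is composite.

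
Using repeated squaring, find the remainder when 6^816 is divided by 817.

6^1 ≡ 6 (mod 817)
6^2 ≡ 6^2 = 36 ≡ 36 (mod 817)
6^4 ≡ 36^2 = 1296 ≡ 479 (mod 817)
6^8 ≡ 479^2 = 229441 ≡ 681 (mod 817)
6^16 ≡ 681^2 = 463761 ≡ 522 (mod 817)
6^32 ≡ 522^2 = 272484 ≡ 423 (mod 817)
6^64 ≡ 423^2 = 178929 ≡ 6 (mod 817)
6^128 ≡ 6^2 = 36 ≡ 36 (mod 817)
6^256 ≡ 36^2 = 1296 ≡ 479 (mod 817)
6^512 ≡ 479^2 = 229441 ≡ 681 (mod 817)
816 = 512 + 256 + 32 + 16 in binary powers of 2.
So 6^816 ≡ 681 · 479 · 423 · 522 ≡ 87 (mod 817).
Since 87 ≠ 1, base 6 is a Fermat witness: 817 is composite.

87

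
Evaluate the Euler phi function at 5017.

Factor: 5017 = 29 · 173.
φ(5017) = (29−1) · (173−1) = 28 · 172 = 4816.

4816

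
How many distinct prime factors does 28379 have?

3

28379 = 13 · 2183
2183 = 37 · 59
28379 = 13 · 37 · 59, which has 3 distinct prime factors.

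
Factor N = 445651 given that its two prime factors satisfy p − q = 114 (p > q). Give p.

727

Since p = q + 114, we have 445651 = q(q + 114), so q² + 114q − 445651 = 0.
Discriminant: 114² + 4·445651 = 12996 + 1782604 = 1795600; √1795600 = 1340.
q = (−114 + 1340)/2 = 613, and p = q + 114 = 727.
Check: 613 · 727 = 445651.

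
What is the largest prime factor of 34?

34 = 2 · 17
17 is prime.
So 34 = 2 · 17; the largest prime factor is 17.

17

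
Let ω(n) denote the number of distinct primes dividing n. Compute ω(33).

2

33 = 3 · 11
33 = 3 · 11, which has 2 distinct prime factors.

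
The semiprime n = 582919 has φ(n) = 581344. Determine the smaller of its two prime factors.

593

φ(n) = (p−1)(q−1) = n − (p+q) + 1, so p + q = 582919 − 581344 + 1 = 1576.
p and q are the roots of t² − 1576t + 582919 = 0.
Discriminant: 1576² − 4·582919 = 2483776 − 2331676 = 152100; √152100 = 390.
q = (1576 − 390)/2 = 593, p = (1576 + 390)/2 = 983.
Check: 593 · 983 = 582919.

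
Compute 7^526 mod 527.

348

7^1 ≡ 7 (mod 527)
7^2 ≡ 7^2 = 49 ≡ 49 (mod 527)
7^4 ≡ 49^2 = 2401 ≡ 293 (mod 527)
7^8 ≡ 293^2 = 85849 ≡ 475 (mod 527)
7^16 ≡ 475^2 = 225625 ≡ 69 (mod 527)
7^32 ≡ 69^2 = 4761 ≡ 18 (mod 527)
7^64 ≡ 18^2 = 324 ≡ 324 (mod 527)
7^128 ≡ 324^2 = 104976 ≡ 103 (mod 527)
7^256 ≡ 103^2 = 10609 ≡ 69 (mod 527)
7^512 ≡ 69^2 = 4761 ≡ 18 (mod 527)
526 = 512 + 8 + 4 + 2 in binary powers of 2.
So 7^526 ≡ 18 · 475 · 293 · 49 ≡ 348 (mod 527).
Since 348 ≠ 1, base 7 is a Fermat witness: 527 is composite.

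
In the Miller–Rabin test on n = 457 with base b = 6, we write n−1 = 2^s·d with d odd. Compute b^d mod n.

456

457 − 1 = 456 = 2^3 · 57, so d = 57.
6^1 ≡ 6 (mod 457)
6^2 ≡ 6^2 = 36 ≡ 36 (mod 457)
6^4 ≡ 36^2 = 1296 ≡ 382 (mod 457)
6^8 ≡ 382^2 = 145924 ≡ 141 (mod 457)
6^16 ≡ 141^2 = 19881 ≡ 230 (mod 457)
6^32 ≡ 230^2 = 52900 ≡ 345 (mod 457)
57 = 32 + 16 + 8 + 1 in binary powers of 2.
So 6^57 ≡ 345 · 230 · 141 · 6 ≡ 456 (mod 457).
Since 6^d ≡ 456 (mod 457), base 6 does not prove 457 composite.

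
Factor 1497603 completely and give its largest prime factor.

1497603 = 3 · 499201
499201 = 71 · 7031
7031 = 79 · 89
89 is prime.
So 1497603 = 3 · 71 · 79 · 89; the largest prime factor is 89.

89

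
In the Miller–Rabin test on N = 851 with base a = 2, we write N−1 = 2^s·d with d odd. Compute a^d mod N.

542

851 − 1 = 850 = 2^1 · 425, so d = 425.
2^1 ≡ 2 (mod 851)
2^2 ≡ 2^2 = 4 ≡ 4 (mod 851)
2^4 ≡ 4^2 = 16 ≡ 16 (mod 851)
2^8 ≡ 16^2 = 256 ≡ 256 (mod 851)
2^16 ≡ 256^2 = 65536 ≡ 9 (mod 851)
2^32 ≡ 9^2 = 81 ≡ 81 (mod 851)
2^64 ≡ 81^2 = 6561 ≡ 604 (mod 851)
2^128 ≡ 604^2 = 364816 ≡ 588 (mod 851)
2^256 ≡ 588^2 = 345744 ≡ 238 (mod 851)
425 = 256 + 128 + 32 + 8 + 1 in binary powers of 2.
So 2^425 ≡ 238 · 588 · 81 · 256 · 2 ≡ 542 (mod 851).
Squaring chain: 542; never reaches −1, so base 2 is a Miller–Rabin witness that 851 is composite.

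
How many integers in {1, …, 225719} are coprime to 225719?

205056

Factor: 225719 = 13 · 97 · 179.
φ(225719) = (13−1) · (97−1) · (179−1) = 12 · 96 · 178 = 205056.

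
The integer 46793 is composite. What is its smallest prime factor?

73

46793 is odd.
Digit sum 29, not divisible by 3.
Ends in 3: not divisible by 5.
7: 46793 = 7·6684 + 5
11: 46793 = 11·4253 + 10
13: 46793 = 13·3599 + 6
17: 46793 = 17·2752 + 9
19: 46793 = 19·2462 + 15
23: 46793 = 23·2034 + 11
29: 46793 = 29·1613 + 16
31: 46793 = 31·1509 + 14
37: 46793 = 37·1264 + 25
41: 46793 = 41·1141 + 12
43: 46793 = 43·1088 + 9
47: 46793 = 47·995 + 28
53: 46793 = 53·882 + 47
59: 46793 = 59·793 + 6
61: 46793 = 61·767 + 6
67: 46793 = 67·698 + 27
71: 46793 = 71·659 + 4
73: 46793 = 73·641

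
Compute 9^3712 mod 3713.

9^1 ≡ 9 (mod 3713)
9^2 ≡ 9^2 = 81 ≡ 81 (mod 3713)
9^4 ≡ 81^2 = 6561 ≡ 2848 (mod 3713)
9^8 ≡ 2848^2 = 8111104 ≡ 1912 (mod 3713)
9^16 ≡ 1912^2 = 3655744 ≡ 2152 (mod 3713)
9^32 ≡ 2152^2 = 4631104 ≡ 993 (mod 3713)
9^64 ≡ 993^2 = 986049 ≡ 2104 (mod 3713)
9^128 ≡ 2104^2 = 4426816 ≡ 920 (mod 3713)
9^256 ≡ 920^2 = 846400 ≡ 3549 (mod 3713)
9^512 ≡ 3549^2 = 12595401 ≡ 905 (mod 3713)
9^1024 ≡ 905^2 = 819025 ≡ 2165 (mod 3713)
9^2048 ≡ 2165^2 = 4687225 ≡ 1419 (mod 3713)
3712 = 2048 + 1024 + 512 + 128 in binary powers of 2.
So 9^3712 ≡ 1419 · 2165 · 905 · 920 ≡ 3390 (mod 3713).
Since 3390 ≠ 1, base 9 is a Fermat witness: 3713 is composite.

3390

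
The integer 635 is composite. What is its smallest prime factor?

5

635 is odd.
Digit sum 14, not divisible by 3.
Ends in 5: divisible by 5.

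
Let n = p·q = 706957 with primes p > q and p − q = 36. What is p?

Since p = q + 36, we have 706957 = q(q + 36), so q² + 36q − 706957 = 0.
Discriminant: 36² + 4·706957 = 1296 + 2827828 = 2829124; √2829124 = 1682.
q = (−36 + 1682)/2 = 823, and p = q + 36 = 859.
Check: 823 · 859 = 706957.

859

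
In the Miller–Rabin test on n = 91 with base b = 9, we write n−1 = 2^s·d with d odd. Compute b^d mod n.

1

91 − 1 = 90 = 2^1 · 45, so d = 45.
9^1 ≡ 9 (mod 91)
9^2 ≡ 9^2 = 81 ≡ 81 (mod 91)
9^4 ≡ 81^2 = 6561 ≡ 9 (mod 91)
9^8 ≡ 9^2 = 81 ≡ 81 (mod 91)
9^16 ≡ 81^2 = 6561 ≡ 9 (mod 91)
9^32 ≡ 9^2 = 81 ≡ 81 (mod 91)
45 = 32 + 8 + 4 + 1 in binary powers of 2.
So 9^45 ≡ 81 · 81 · 9 · 9 ≡ 1 (mod 91).
Since 9^d ≡ 1 (mod 91), base 9 does not prove 91 composite.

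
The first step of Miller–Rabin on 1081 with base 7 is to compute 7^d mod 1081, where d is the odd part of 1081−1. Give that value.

1081 − 1 = 1080 = 2^3 · 135, so d = 135.
7^1 ≡ 7 (mod 1081)
7^2 ≡ 7^2 = 49 ≡ 49 (mod 1081)
7^4 ≡ 49^2 = 2401 ≡ 239 (mod 1081)
7^8 ≡ 239^2 = 57121 ≡ 909 (mod 1081)
7^16 ≡ 909^2 = 826281 ≡ 397 (mod 1081)
7^32 ≡ 397^2 = 157609 ≡ 864 (mod 1081)
7^64 ≡ 864^2 = 746496 ≡ 606 (mod 1081)
7^128 ≡ 606^2 = 367236 ≡ 777 (mod 1081)
135 = 128 + 4 + 2 + 1 in binary powers of 2.
So 7^135 ≡ 777 · 239 · 49 · 7 ≡ 366 (mod 1081).
Squaring chain: 366 → 993 → 177; never reaches −1, so base 7 is a Miller–Rabin witness that 1081 is composite.

366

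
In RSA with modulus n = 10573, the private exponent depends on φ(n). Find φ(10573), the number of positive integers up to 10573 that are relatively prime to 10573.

10368

Factor: 10573 = 97 · 109.
φ(10573) = (97−1) · (109−1) = 96 · 108 = 10368.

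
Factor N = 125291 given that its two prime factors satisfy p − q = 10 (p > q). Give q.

Since p = q + 10, we have 125291 = q(q + 10), so q² + 10q − 125291 = 0.
Discriminant: 10² + 4·125291 = 100 + 501164 = 501264; √501264 = 708.
q = (−10 + 708)/2 = 349, and p = q + 10 = 359.
Check: 349 · 359 = 125291.

349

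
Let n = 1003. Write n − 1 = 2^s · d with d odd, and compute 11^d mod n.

1003 − 1 = 1002 = 2^1 · 501, so d = 501.
11^1 ≡ 11 (mod 1003)
11^2 ≡ 11^2 = 121 ≡ 121 (mod 1003)
11^4 ≡ 121^2 = 14641 ≡ 599 (mod 1003)
11^8 ≡ 599^2 = 358801 ≡ 730 (mod 1003)
11^16 ≡ 730^2 = 532900 ≡ 307 (mod 1003)
11^32 ≡ 307^2 = 94249 ≡ 970 (mod 1003)
11^64 ≡ 970^2 = 940900 ≡ 86 (mod 1003)
11^128 ≡ 86^2 = 7396 ≡ 375 (mod 1003)
11^256 ≡ 375^2 = 140625 ≡ 205 (mod 1003)
501 = 256 + 128 + 64 + 32 + 16 + 4 + 1 in binary powers of 2.
So 11^501 ≡ 205 · 375 · 86 · 970 · 307 · 599 · 11 ≡ 214 (mod 1003).
Squaring chain: 214; never reaches −1, so base 11 is a Miller–Rabin witness that 1003 is composite.

214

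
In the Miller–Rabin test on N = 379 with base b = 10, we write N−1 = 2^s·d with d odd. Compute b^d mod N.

378

379 − 1 = 378 = 2^1 · 189, so d = 189.
10^1 ≡ 10 (mod 379)
10^2 ≡ 10^2 = 100 ≡ 100 (mod 379)
10^4 ≡ 100^2 = 10000 ≡ 146 (mod 379)
10^8 ≡ 146^2 = 21316 ≡ 92 (mod 379)
10^16 ≡ 92^2 = 8464 ≡ 126 (mod 379)
10^32 ≡ 126^2 = 15876 ≡ 337 (mod 379)
10^64 ≡ 337^2 = 113569 ≡ 248 (mod 379)
10^128 ≡ 248^2 = 61504 ≡ 106 (mod 379)
189 = 128 + 32 + 16 + 8 + 4 + 1 in binary powers of 2.
So 10^189 ≡ 106 · 337 · 126 · 92 · 146 · 10 ≡ 378 (mod 379).
Since 10^d ≡ 378 (mod 379), base 10 does not prove 379 composite.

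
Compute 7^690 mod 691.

1

7^1 ≡ 7 (mod 691)
7^2 ≡ 7^2 = 49 ≡ 49 (mod 691)
7^4 ≡ 49^2 = 2401 ≡ 328 (mod 691)
7^8 ≡ 328^2 = 107584 ≡ 479 (mod 691)
7^16 ≡ 479^2 = 229441 ≡ 29 (mod 691)
7^32 ≡ 29^2 = 841 ≡ 150 (mod 691)
7^64 ≡ 150^2 = 22500 ≡ 388 (mod 691)
7^128 ≡ 388^2 = 150544 ≡ 597 (mod 691)
7^256 ≡ 597^2 = 356409 ≡ 544 (mod 691)
7^512 ≡ 544^2 = 295936 ≡ 188 (mod 691)
690 = 512 + 128 + 32 + 16 + 2 in binary powers of 2.
So 7^690 ≡ 188 · 597 · 150 · 29 · 49 ≡ 1 (mod 691).
Since the result is 1, base 7 gives no evidence that 691 is composite.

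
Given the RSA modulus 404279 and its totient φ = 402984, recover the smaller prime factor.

φ(n) = (p−1)(q−1) = n − (p+q) + 1, so p + q = 404279 − 402984 + 1 = 1296.
p and q are the roots of t² − 1296t + 404279 = 0.
Discriminant: 1296² − 4·404279 = 1679616 − 1617116 = 62500; √62500 = 250.
q = (1296 − 250)/2 = 523, p = (1296 + 250)/2 = 773.
Check: 523 · 773 = 404279.

523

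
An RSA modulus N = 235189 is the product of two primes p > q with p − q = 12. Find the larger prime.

491

Since p = q + 12, we have 235189 = q(q + 12), so q² + 12q − 235189 = 0.
Discriminant: 12² + 4·235189 = 144 + 940756 = 940900; √940900 = 970.
q = (−12 + 970)/2 = 479, and p = q + 12 = 491.
Check: 479 · 491 = 235189.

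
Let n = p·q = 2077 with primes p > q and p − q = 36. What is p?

67

Since p = q + 36, we have 2077 = q(q + 36), so q² + 36q − 2077 = 0.
Discriminant: 36² + 4·2077 = 1296 + 8308 = 9604; √9604 = 98.
q = (−36 + 98)/2 = 31, and p = q + 36 = 67.
Check: 31 · 67 = 2077.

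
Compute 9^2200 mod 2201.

9^1 ≡ 9 (mod 2201)
9^2 ≡ 9^2 = 81 ≡ 81 (mod 2201)
9^4 ≡ 81^2 = 6561 ≡ 2159 (mod 2201)
9^8 ≡ 2159^2 = 4661281 ≡ 1764 (mod 2201)
9^16 ≡ 1764^2 = 3111696 ≡ 1683 (mod 2201)
9^32 ≡ 1683^2 = 2832489 ≡ 2003 (mod 2201)
9^64 ≡ 2003^2 = 4012009 ≡ 1787 (mod 2201)
9^128 ≡ 1787^2 = 3193369 ≡ 1919 (mod 2201)
9^256 ≡ 1919^2 = 3682561 ≡ 288 (mod 2201)
9^512 ≡ 288^2 = 82944 ≡ 1507 (mod 2201)
9^1024 ≡ 1507^2 = 2271049 ≡ 1818 (mod 2201)
9^2048 ≡ 1818^2 = 3305124 ≡ 1423 (mod 2201)
2200 = 2048 + 128 + 16 + 8 in binary powers of 2.
So 9^2200 ≡ 1423 · 1919 · 1683 · 1764 ≡ 1741 (mod 2201).
Since 1741 ≠ 1, base 9 is a Fermat witness: 2201 is composite.

1741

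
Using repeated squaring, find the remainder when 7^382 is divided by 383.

7^1 ≡ 7 (mod 383)
7^2 ≡ 7^2 = 49 ≡ 49 (mod 383)
7^4 ≡ 49^2 = 2401 ≡ 103 (mod 383)
7^8 ≡ 103^2 = 10609 ≡ 268 (mod 383)
7^16 ≡ 268^2 = 71824 ≡ 203 (mod 383)
7^32 ≡ 203^2 = 41209 ≡ 228 (mod 383)
7^64 ≡ 228^2 = 51984 ≡ 279 (mod 383)
7^128 ≡ 279^2 = 77841 ≡ 92 (mod 383)
7^256 ≡ 92^2 = 8464 ≡ 38 (mod 383)
382 = 256 + 64 + 32 + 16 + 8 + 4 + 2 in binary powers of 2.
So 7^382 ≡ 38 · 279 · 228 · 203 · 268 · 103 · 49 ≡ 1 (mod 383).
Since the result is 1, base 7 gives no evidence that 383 is composite.

1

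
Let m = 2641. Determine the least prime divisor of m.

19

2641 is odd.
Digit sum 13, not divisible by 3.
Ends in 1: not divisible by 5.
7: 2641 = 7·377 + 2
11: 2641 = 11·240 + 1
13: 2641 = 13·203 + 2
17: 2641 = 17·155 + 6
19: 2641 = 19·139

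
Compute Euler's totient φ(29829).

Factor: 29829 = 3 · 61 · 163.
φ(29829) = (3−1) · (61−1) · (163−1) = 2 · 60 · 162 = 19440.

19440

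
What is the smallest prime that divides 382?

2

382 is even: 2 divides it.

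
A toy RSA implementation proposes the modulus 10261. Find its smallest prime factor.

10261 is odd.
Digit sum 10, not divisible by 3.
Ends in 1: not divisible by 5.
7: 10261 = 7·1465 + 6
11: 10261 = 11·932 + 9
13: 10261 = 13·789 + 4
17: 10261 = 17·603 + 10
19: 10261 = 19·540 + 1
23: 10261 = 23·446 + 3
29: 10261 = 29·353 + 24
31: 10261 = 31·331

31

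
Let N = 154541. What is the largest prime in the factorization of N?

154541 = 29 · 5329
5329 = 73 · 73
73 = 73 · 1
So 154541 = 29 · 73^2; the largest prime factor is 73.

73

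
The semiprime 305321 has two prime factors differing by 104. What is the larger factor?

Since p = q + 104, we have 305321 = q(q + 104), so q² + 104q − 305321 = 0.
Discriminant: 104² + 4·305321 = 10816 + 1221284 = 1232100; √1232100 = 1110.
q = (−104 + 1110)/2 = 503, and p = q + 104 = 607.
Check: 503 · 607 = 305321.

607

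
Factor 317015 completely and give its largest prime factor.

71

317015 = 5 · 63403
63403 = 19 · 3337
3337 = 47 · 71
71 is prime.
So 317015 = 5 · 19 · 47 · 71; the largest prime factor is 71.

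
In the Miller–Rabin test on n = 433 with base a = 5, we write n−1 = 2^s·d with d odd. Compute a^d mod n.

238

433 − 1 = 432 = 2^4 · 27, so d = 27.
5^1 ≡ 5 (mod 433)
5^2 ≡ 5^2 = 25 ≡ 25 (mod 433)
5^4 ≡ 25^2 = 625 ≡ 192 (mod 433)
5^8 ≡ 192^2 = 36864 ≡ 59 (mod 433)
5^16 ≡ 59^2 = 3481 ≡ 17 (mod 433)
27 = 16 + 8 + 2 + 1 in binary powers of 2.
So 5^27 ≡ 17 · 59 · 25 · 5 ≡ 238 (mod 433).
Squaring chain: 238 → 354 → 179 → 432; reaches −1, so base 5 does not prove 433 composite.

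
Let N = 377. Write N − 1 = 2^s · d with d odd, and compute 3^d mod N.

377 − 1 = 376 = 2^3 · 47, so d = 47.
3^1 ≡ 3 (mod 377)
3^2 ≡ 3^2 = 9 ≡ 9 (mod 377)
3^4 ≡ 9^2 = 81 ≡ 81 (mod 377)
3^8 ≡ 81^2 = 6561 ≡ 152 (mod 377)
3^16 ≡ 152^2 = 23104 ≡ 107 (mod 377)
3^32 ≡ 107^2 = 11449 ≡ 139 (mod 377)
47 = 32 + 8 + 4 + 2 + 1 in binary powers of 2.
So 3^47 ≡ 139 · 152 · 81 · 9 · 3 ≡ 308 (mod 377).
Squaring chain: 308 → 237 → 373; never reaches −1, so base 3 is a Miller–Rabin witness that 377 is composite.

308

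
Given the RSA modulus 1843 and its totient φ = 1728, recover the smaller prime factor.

φ(n) = (p−1)(q−1) = n − (p+q) + 1, so p + q = 1843 − 1728 + 1 = 116.
p and q are the roots of t² − 116t + 1843 = 0.
Discriminant: 116² − 4·1843 = 13456 − 7372 = 6084; √6084 = 78.
q = (116 − 78)/2 = 19, p = (116 + 78)/2 = 97.
Check: 19 · 97 = 1843.

19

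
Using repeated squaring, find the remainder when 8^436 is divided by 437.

8^1 ≡ 8 (mod 437)
8^2 ≡ 8^2 = 64 ≡ 64 (mod 437)
8^4 ≡ 64^2 = 4096 ≡ 163 (mod 437)
8^8 ≡ 163^2 = 26569 ≡ 349 (mod 437)
8^16 ≡ 349^2 = 121801 ≡ 315 (mod 437)
8^32 ≡ 315^2 = 99225 ≡ 26 (mod 437)
8^64 ≡ 26^2 = 676 ≡ 239 (mod 437)
8^128 ≡ 239^2 = 57121 ≡ 311 (mod 437)
8^256 ≡ 311^2 = 96721 ≡ 144 (mod 437)
436 = 256 + 128 + 32 + 16 + 4 in binary powers of 2.
So 8^436 ≡ 144 · 311 · 26 · 315 · 163 ≡ 334 (mod 437).
Since 334 ≠ 1, base 8 is a Fermat witness: 437 is composite.

334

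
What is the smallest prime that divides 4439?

23

4439 is odd.
Digit sum 20, not divisible by 3.
Ends in 9: not divisible by 5.
7: 4439 = 7·634 + 1
11: 4439 = 11·403 + 6
13: 4439 = 13·341 + 6
17: 4439 = 17·261 + 2
19: 4439 = 19·233 + 12
23: 4439 = 23·193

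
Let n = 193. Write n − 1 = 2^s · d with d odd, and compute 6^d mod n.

193 − 1 = 192 = 2^6 · 3, so d = 3.
6^1 ≡ 6 (mod 193)
6^2 ≡ 6^2 = 36 ≡ 36 (mod 193)
3 = 2 + 1 in binary powers of 2.
So 6^3 ≡ 36 · 6 ≡ 23 (mod 193).
Squaring chain: 23 → 143 → 184 → 81 → 192 → 1; reaches −1, so base 6 does not prove 193 composite.

23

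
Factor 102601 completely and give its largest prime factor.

102601 = 37 · 2773
2773 = 47 · 59
59 is prime.
So 102601 = 37 · 47 · 59; the largest prime factor is 59.

59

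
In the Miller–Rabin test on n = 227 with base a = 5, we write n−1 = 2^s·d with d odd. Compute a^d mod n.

227 − 1 = 226 = 2^1 · 113, so d = 113.
5^1 ≡ 5 (mod 227)
5^2 ≡ 5^2 = 25 ≡ 25 (mod 227)
5^4 ≡ 25^2 = 625 ≡ 171 (mod 227)
5^8 ≡ 171^2 = 29241 ≡ 185 (mod 227)
5^16 ≡ 185^2 = 34225 ≡ 175 (mod 227)
5^32 ≡ 175^2 = 30625 ≡ 207 (mod 227)
5^64 ≡ 207^2 = 42849 ≡ 173 (mod 227)
113 = 64 + 32 + 16 + 1 in binary powers of 2.
So 5^113 ≡ 173 · 207 · 175 · 5 ≡ 226 (mod 227).
Since 5^d ≡ 226 (mod 227), base 5 does not prove 227 composite.

226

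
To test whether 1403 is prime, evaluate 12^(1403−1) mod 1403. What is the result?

12^1 ≡ 12 (mod 1403)
12^2 ≡ 12^2 = 144 ≡ 144 (mod 1403)
12^4 ≡ 144^2 = 20736 ≡ 1094 (mod 1403)
12^8 ≡ 1094^2 = 1196836 ≡ 77 (mod 1403)
12^16 ≡ 77^2 = 5929 ≡ 317 (mod 1403)
12^32 ≡ 317^2 = 100489 ≡ 876 (mod 1403)
12^64 ≡ 876^2 = 767376 ≡ 1338 (mod 1403)
12^128 ≡ 1338^2 = 1790244 ≡ 16 (mod 1403)
12^256 ≡ 16^2 = 256 ≡ 256 (mod 1403)
12^512 ≡ 256^2 = 65536 ≡ 998 (mod 1403)
12^1024 ≡ 998^2 = 996004 ≡ 1277 (mod 1403)
1402 = 1024 + 256 + 64 + 32 + 16 + 8 + 2 in binary powers of 2.
So 12^1402 ≡ 1277 · 256 · 1338 · 876 · 317 · 77 · 144 ≡ 225 (mod 1403).
Since 225 ≠ 1, base 12 is a Fermat witness: 1403 is composite.

225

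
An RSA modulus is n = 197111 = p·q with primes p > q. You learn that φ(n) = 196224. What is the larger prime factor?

φ(n) = (p−1)(q−1) = n − (p+q) + 1, so p + q = 197111 − 196224 + 1 = 888.
p and q are the roots of t² − 888t + 197111 = 0.
Discriminant: 888² − 4·197111 = 788544 − 788444 = 100; √100 = 10.
q = (888 − 10)/2 = 439, p = (888 + 10)/2 = 449.
Check: 439 · 449 = 197111.

449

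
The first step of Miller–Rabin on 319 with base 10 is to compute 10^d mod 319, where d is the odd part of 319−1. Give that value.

319 − 1 = 318 = 2^1 · 159, so d = 159.
10^1 ≡ 10 (mod 319)
10^2 ≡ 10^2 = 100 ≡ 100 (mod 319)
10^4 ≡ 100^2 = 10000 ≡ 111 (mod 319)
10^8 ≡ 111^2 = 12321 ≡ 199 (mod 319)
10^16 ≡ 199^2 = 39601 ≡ 45 (mod 319)
10^32 ≡ 45^2 = 2025 ≡ 111 (mod 319)
10^64 ≡ 111^2 = 12321 ≡ 199 (mod 319)
10^128 ≡ 199^2 = 39601 ≡ 45 (mod 319)
159 = 128 + 16 + 8 + 4 + 2 + 1 in binary powers of 2.
So 10^159 ≡ 45 · 45 · 199 · 111 · 100 · 10 ≡ 21 (mod 319).
Squaring chain: 21; never reaches −1, so base 10 is a Miller–Rabin witness that 319 is composite.

21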